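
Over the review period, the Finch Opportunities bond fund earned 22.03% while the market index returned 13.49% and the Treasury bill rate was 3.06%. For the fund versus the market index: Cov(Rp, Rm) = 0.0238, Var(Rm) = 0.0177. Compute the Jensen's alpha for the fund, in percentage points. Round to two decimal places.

β = Cov / Var = 0.0238 / 0.0177 = 1.3446
E[R] = Rf + β(Rm − Rf) = 3.06% + 1.3446 × (13.49% − 3.06%) = 17.0842%
α = Rp − E[R] = 22.03% − 17.0842% = 4.9458

4.95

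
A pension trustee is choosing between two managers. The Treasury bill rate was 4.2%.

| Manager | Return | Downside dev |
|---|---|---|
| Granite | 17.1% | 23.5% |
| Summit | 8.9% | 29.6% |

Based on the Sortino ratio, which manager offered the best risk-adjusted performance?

Granite: Sortino ratio = (17.1% − 4.2%) / 23.5% = 0.549
Summit: Sortino ratio = (8.9% − 4.2%) / 29.6% = 0.159
Highest: Granite (0.549).

Granite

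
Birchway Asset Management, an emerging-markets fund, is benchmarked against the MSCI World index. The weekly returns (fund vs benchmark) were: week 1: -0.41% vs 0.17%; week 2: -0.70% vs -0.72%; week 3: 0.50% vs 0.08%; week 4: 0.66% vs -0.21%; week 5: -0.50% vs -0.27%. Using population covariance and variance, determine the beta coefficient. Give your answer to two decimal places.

0.79

r̄p = -0.0900%,  r̄m = -0.1900%
Cov = Σ(rp − r̄p)(rm − r̄m) / 5 = 0.0770
Var(rm) = Σ(rm − r̄m)² / 5 = 0.0980
β = Cov / Var = 0.0770 / 0.0980 = 0.7857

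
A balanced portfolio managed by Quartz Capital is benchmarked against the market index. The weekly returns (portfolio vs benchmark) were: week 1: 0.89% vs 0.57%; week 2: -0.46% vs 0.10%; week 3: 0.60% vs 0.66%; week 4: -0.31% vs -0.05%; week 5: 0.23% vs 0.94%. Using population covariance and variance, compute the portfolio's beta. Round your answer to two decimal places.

0.99

r̄p = 0.1900%,  r̄m = 0.4440%
Cov = Σ(rp − r̄p)(rm − r̄m) / 5 = 0.1334
Var(rm) = Σ(rm − r̄m)² / 5 = 0.1342
β = Cov / Var = 0.1334 / 0.1342 = 0.9940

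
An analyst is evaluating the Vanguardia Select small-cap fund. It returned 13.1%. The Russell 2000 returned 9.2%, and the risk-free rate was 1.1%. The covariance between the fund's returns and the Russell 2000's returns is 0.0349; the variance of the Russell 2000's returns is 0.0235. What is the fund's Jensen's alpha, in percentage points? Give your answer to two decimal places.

-0.03

β = Cov / Var = 0.0349 / 0.0235 = 1.4851
E[R] = Rf + β(Rm − Rf) = 1.1% + 1.4851 × (9.2% − 1.1%) = 13.1293%
α = Rp − E[R] = 13.1% − 13.1293% = -0.0293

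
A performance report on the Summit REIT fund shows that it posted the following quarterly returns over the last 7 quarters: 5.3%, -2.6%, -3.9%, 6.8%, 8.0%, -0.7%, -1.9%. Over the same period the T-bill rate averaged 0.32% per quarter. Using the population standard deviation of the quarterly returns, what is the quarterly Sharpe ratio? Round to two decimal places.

μ = (5.3 − 2.6 − 3.9 + 6.8 + 8 − 0.7 − 1.9) / 7 = 11.00 / 7 = 1.5714%
Population std dev = √[147.1143 / 7] = 4.5844%
Sharpe = (μ − rf) / σ = (1.5714 − 0.32) / 4.5844 = 1.2514 / 4.5844 = 0.2730

0.27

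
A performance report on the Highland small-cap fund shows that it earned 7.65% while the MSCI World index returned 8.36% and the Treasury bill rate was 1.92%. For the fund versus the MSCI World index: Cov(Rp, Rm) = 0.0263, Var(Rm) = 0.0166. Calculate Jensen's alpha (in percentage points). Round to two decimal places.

β = Cov / Var = 0.0263 / 0.0166 = 1.5843
E[R] = Rf + β(Rm − Rf) = 1.92% + 1.5843 × (8.36% − 1.92%) = 12.1229%
α = Rp − E[R] = 7.65% − 12.1229% = -4.4729

-4.47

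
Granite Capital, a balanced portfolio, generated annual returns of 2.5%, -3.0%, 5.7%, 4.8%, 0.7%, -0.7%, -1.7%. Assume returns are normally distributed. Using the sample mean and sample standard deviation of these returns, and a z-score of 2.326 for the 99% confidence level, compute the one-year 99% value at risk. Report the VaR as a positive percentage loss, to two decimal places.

Mean return r̄ = 8.30 / 7 = 1.1857%
Sample std dev = √[64.8086 / 6] = 3.2866%
VaR = −(r̄ − z·σ) = −(1.1857 − 2.326 × 3.2866) = −(-6.4589) = 6.4589%

6.46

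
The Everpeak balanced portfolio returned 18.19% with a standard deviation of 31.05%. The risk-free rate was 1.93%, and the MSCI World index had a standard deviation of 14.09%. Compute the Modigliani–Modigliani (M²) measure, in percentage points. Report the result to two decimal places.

Sharpe = (Rp − Rf) / σp = (18.19% − 1.93%) / 31.05% = 0.5237
M² = Rf + Sharpe × σm = 1.93% + 0.5237 × 14.09% = 9.3089%

9.31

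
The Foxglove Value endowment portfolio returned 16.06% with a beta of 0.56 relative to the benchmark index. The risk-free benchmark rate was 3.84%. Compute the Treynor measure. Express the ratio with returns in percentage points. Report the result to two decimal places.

21.82

Treynor = (Rp − Rf) / β = (16.06% − 3.84%) / 0.56 = 12.22 / 0.56 = 21.8214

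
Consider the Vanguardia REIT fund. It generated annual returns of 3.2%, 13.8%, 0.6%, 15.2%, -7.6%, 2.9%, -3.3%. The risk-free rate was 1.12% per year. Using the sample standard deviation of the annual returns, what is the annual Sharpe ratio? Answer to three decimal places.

0.289

Mean return r̄ = 24.80 / 7 = 3.5429%
Σ(r − r̄)² = (3.2 − 3.5429)² + (13.8 − 3.5429)² + (0.6 − 3.5429)² + … = 421.2771
sample σ = √(421.2771 / 6) = √70.2129 = 8.3793%
Sharpe = (r̄ − rf) / σ = (3.5429 − 1.12) / 8.3793 = 2.4229 / 8.3793 = 0.2892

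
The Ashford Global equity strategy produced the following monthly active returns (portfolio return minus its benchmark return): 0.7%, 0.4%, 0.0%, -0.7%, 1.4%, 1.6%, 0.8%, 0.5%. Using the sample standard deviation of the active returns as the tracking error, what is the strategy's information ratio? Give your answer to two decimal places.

0.80

r̄ = (0.7 + 0.4 + 0 − 0.7 + 1.4 + 1.6 + 0.8 + 0.5) / 8 = 0.5875%
Sample std dev = √[3.7888 / 7] = 0.7357%
IR = r̄ / tracking error = 0.5875 / 0.7357 = 0.7986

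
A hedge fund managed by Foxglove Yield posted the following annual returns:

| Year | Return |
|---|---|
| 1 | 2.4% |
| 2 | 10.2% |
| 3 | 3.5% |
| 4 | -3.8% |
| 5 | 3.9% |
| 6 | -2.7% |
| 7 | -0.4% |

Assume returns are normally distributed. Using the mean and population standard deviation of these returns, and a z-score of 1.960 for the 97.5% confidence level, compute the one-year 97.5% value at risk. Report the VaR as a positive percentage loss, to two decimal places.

6.72

Mean return μ = 13.10 / 7 = 1.8714%
Σ(r − μ)² = (2.4 − 1.8714)² + (10.2 − 1.8714)² + … = 134.6343
population σ = √(134.6343 / 7) = √19.2335 = 4.3856%
VaR = −(μ − z·σ) = −(1.8714 − 1.960 × 4.3856) = −(-6.7244) = 6.7244%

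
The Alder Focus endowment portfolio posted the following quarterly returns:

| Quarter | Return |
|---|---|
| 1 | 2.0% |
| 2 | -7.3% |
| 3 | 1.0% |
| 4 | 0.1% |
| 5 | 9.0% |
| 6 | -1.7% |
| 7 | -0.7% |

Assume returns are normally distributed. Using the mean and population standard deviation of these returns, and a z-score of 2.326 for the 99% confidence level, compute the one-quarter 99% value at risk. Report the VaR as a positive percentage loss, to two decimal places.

10.13

r̄ = (2 − 7.3 + 1 + 0.1 + 9 − 1.7 − 0.7) / 7 = 0.3429%
Population std dev = √[141.8571 / 7] = 4.5017%
VaR = −(r̄ − z·σ) = −(0.3429 − 2.326 × 4.5017) = −(-10.1281) = 10.1281%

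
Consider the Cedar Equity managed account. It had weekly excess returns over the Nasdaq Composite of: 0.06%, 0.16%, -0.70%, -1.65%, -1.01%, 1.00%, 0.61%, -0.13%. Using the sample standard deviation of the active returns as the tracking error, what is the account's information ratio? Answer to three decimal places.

-0.238

Mean return μ = -1.660 / 8 = -0.2075%
Sample std dev = √[5.3064 / 7] = 0.8707%
IR = μ / tracking error = -0.2075 / 0.8707 = -0.2383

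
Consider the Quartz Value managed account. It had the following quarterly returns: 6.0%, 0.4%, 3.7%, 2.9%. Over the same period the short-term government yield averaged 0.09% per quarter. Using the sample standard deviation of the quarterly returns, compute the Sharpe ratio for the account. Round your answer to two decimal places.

r̄ = (6 + 0.4 + 3.7 + 2.9) / 4 = 3.2500%
Σ(r − r̄)² = 16.0100; sample σ = √(16.0100/3) = 2.3101%
Sharpe = (r̄ − rf) / σ = (3.2500 − 0.09) / 2.3101 = 3.1600 / 2.3101 = 1.3679

1.37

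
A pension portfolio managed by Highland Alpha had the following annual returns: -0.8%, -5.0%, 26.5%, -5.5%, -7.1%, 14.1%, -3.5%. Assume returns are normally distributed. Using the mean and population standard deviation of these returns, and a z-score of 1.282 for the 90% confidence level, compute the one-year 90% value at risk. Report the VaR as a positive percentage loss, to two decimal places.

μ = (-0.8 − 5 + 26.5 − 5.5 − 7.1 + 14.1 − 3.5) / 7 = 18.70 / 7 = 2.6714%
Σ(r − μ)² = 969.6543; population σ = √(969.6543/7) = 11.7695%
VaR = −(μ − z·σ) = −(2.6714 − 1.282 × 11.7695) = −(-12.4171) = 12.4171%

12.42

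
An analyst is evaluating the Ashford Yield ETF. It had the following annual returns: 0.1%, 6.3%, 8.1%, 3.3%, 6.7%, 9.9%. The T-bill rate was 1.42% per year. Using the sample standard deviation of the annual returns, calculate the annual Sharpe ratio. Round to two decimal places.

Mean return r̄ = 34.40 / 6 = 5.7333%
Σ(r − r̄)² = (0.1 − 5.7333)² + (6.3 − 5.7333)² + … = 61.8733
sample σ = √(61.8733 / 5) = √12.3747 = 3.5178%
Sharpe = (r̄ − rf) / σ = (5.7333 − 1.42) / 3.5178 = 4.3133 / 3.5178 = 1.2261

1.23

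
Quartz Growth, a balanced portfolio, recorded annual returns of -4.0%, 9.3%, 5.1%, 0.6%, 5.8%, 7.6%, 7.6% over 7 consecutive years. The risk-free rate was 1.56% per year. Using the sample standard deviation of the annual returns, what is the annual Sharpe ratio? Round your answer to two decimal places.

μ = (-4 + 9.3 + 5.1 + 0.6 + 5.8 + 7.6 + 7.6) / 7 = 32.00 / 7 = 4.5714%
Σ(r − μ)² = 131.7343; sample σ = √(131.7343/6) = 4.6857%
Sharpe = (μ − rf) / σ = (4.5714 − 1.56) / 4.6857 = 3.0114 / 4.6857 = 0.6427

0.64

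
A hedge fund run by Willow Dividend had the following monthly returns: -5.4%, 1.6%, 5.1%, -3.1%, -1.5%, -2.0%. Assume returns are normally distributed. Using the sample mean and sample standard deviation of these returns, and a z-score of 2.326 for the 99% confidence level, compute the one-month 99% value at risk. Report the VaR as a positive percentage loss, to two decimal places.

r̄ = (-5.4 + 1.6 + 5.1 − 3.1 − 1.5 − 2) / 6 = -5.30 / 6 = -0.8833%
Σ(r − r̄)² = (-5.4 − (-0.8833))² + (1.6 − (-0.8833))² + (5.1 − (-0.8833))² + … = 68.9083
sample σ = √(68.9083 / 5) = √13.7817 = 3.7124%
VaR = −(r̄ − z·σ) = −(-0.8833 − 2.326 × 3.7124) = −(-9.5183) = 9.5183%

9.52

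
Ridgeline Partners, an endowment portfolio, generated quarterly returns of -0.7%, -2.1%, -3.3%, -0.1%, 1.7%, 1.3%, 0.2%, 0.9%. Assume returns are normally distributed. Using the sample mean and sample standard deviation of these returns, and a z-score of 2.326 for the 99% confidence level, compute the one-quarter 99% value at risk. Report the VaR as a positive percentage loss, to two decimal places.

r̄ = (-0.7 − 2.1 − 3.3 − 0.1 + 1.7 + 1.3 + 0.2 + 0.9) / 8 = -0.2625%
Σ(r − r̄)² = (-0.7 − (-0.2625))² + (-2.1 − (-0.2625))² + … = 20.6788
sample σ = √(20.6788 / 7) = √2.9541 = 1.7187%
VaR = −(r̄ − z·σ) = −(-0.2625 − 2.326 × 1.7187) = −(-4.2602) = 4.2602%

4.26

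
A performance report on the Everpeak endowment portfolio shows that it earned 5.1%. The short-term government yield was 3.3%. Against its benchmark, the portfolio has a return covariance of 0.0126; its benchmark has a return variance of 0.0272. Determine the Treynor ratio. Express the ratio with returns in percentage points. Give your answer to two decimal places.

3.89

β = Cov / Var = 0.0126 / 0.0272 = 0.4632
Treynor = (Rp − Rf) / β = (5.1% − 3.3%) / 0.4632 = 1.80 / 0.4632 = 3.8860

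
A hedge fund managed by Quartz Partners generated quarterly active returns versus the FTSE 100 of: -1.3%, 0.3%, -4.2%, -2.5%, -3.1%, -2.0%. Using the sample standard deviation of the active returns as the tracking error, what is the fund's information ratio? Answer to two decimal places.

-1.38

r̄ = (-1.3 + 0.3 − 4.2 − 2.5 − 3.1 − 2) / 6 = -2.1333%
Σ(r − r̄)² = 11.9733; sample σ = √(11.9733/5) = 1.5475%
IR = r̄ / tracking error = -2.1333 / 1.5475 = -1.3785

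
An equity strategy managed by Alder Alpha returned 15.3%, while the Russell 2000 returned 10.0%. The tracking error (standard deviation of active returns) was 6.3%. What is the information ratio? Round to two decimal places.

IR = (Rp − Rb) / TE = (15.3% − 10.0%) / 6.3% = 5.30% / 6.3% = 0.8413

0.84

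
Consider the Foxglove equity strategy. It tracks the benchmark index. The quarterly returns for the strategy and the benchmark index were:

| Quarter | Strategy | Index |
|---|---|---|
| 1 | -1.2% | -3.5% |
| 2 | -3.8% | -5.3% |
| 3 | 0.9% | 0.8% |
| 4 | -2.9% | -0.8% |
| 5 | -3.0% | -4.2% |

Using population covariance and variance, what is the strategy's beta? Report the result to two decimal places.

0.55

r̄p = -2.0000%,  r̄m = -2.6000%
Cov = Σ(rp − r̄p)(rm − r̄m) / 5 = 2.7960
Var(rm) = Σ(rm − r̄m)² / 5 = 5.0920
β = Cov / Var = 2.7960 / 5.0920 = 0.5491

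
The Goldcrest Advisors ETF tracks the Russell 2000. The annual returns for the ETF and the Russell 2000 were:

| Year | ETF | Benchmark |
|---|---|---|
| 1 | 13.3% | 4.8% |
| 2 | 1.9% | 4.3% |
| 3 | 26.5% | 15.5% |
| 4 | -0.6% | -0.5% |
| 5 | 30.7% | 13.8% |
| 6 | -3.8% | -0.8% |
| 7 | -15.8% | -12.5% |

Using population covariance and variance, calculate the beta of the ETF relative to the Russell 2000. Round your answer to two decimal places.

r̄p = 7.4571%,  r̄m = 3.5143%
Cov = Σ(rp − r̄p)(rm − r̄m) / 7 = 131.9735
Var(rm) = Σ(rm − r̄m)² / 7 = 77.5584
β = Cov / Var = 131.9735 / 77.5584 = 1.7016

1.70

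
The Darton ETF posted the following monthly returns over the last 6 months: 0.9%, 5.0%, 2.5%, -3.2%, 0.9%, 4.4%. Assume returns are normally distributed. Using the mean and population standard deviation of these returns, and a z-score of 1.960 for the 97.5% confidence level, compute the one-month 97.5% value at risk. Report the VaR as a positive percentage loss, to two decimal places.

Mean return r̄ = 10.50 / 6 = 1.7500%
Σ(r − r̄)² = 44.0950; population σ = √(44.0950/6) = 2.7109%
VaR = −(r̄ − z·σ) = −(1.7500 − 1.960 × 2.7109) = −(-3.5634) = 3.5634%

3.56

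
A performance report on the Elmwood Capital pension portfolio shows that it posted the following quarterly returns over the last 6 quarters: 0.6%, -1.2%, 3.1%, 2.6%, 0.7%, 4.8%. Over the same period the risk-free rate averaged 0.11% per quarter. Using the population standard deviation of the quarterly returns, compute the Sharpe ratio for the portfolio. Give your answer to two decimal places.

0.85

Mean return r̄ = 10.60 / 6 = 1.7667%
Σ(r − r̄)² = 22.9733; population σ = √(22.9733/6) = 1.9568%
Sharpe = (r̄ − rf) / σ = (1.7667 − 0.11) / 1.9568 = 1.6567 / 1.9568 = 0.8466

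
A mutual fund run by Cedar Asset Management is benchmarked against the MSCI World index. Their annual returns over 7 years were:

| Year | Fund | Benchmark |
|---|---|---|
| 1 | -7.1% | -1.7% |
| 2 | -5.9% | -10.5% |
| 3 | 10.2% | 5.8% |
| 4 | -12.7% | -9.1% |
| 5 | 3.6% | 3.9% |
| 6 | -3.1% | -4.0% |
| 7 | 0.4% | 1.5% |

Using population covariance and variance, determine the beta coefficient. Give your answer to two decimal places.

1.05

r̄p = -2.0857%,  r̄m = -2.0143%
Cov = Σ(rp − r̄p)(rm − r̄m) / 7 = 35.1973
Var(rm) = Σ(rm − r̄m)² / 7 = 33.5212
β = Cov / Var = 35.1973 / 33.5212 = 1.0500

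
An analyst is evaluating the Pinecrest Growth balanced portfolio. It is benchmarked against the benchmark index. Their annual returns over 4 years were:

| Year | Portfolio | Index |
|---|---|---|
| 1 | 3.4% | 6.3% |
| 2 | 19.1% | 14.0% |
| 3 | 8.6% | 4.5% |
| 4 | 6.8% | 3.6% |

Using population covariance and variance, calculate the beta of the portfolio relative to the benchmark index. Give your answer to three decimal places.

r̄p = 9.4750%,  r̄m = 7.1000%
Cov = Σ(rp − r̄p)(rm − r̄m) / 4 = 20.7275
Var(rm) = Σ(rm − r̄m)² / 4 = 16.8150
β = Cov / Var = 20.7275 / 16.8150 = 1.2327

1.233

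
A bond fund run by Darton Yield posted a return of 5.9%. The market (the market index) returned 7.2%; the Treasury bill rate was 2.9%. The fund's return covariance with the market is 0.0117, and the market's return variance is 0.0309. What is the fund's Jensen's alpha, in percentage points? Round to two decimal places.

1.37

β = Cov / Var = 0.0117 / 0.0309 = 0.3786
E[R] = Rf + β(Rm − Rf) = 2.9% + 0.3786 × (7.2% − 2.9%) = 4.5280%
α = Rp − E[R] = 5.9% − 4.5280% = 1.3720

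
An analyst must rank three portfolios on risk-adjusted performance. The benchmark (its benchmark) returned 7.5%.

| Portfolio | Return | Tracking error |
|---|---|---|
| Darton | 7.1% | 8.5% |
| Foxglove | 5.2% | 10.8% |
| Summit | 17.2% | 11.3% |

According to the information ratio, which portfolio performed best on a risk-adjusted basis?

Summit

Darton: IR = (7.1% − 7.5%) / 8.5% = -0.047
Foxglove: IR = (5.2% − 7.5%) / 10.8% = -0.213
Summit: IR = (17.2% − 7.5%) / 11.3% = 0.858
Highest: Summit (0.858).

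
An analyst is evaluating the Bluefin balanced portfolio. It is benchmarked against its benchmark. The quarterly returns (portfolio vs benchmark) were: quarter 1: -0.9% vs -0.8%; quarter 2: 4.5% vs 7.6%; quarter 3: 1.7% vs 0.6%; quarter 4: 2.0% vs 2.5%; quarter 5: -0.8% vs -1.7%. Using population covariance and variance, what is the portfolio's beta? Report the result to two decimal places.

r̄p = 1.3000%,  r̄m = 1.6400%
Cov = Σ(rp − r̄p)(rm − r̄m) / 5 = 6.3280
Var(rm) = Σ(rm − r̄m)² / 5 = 10.8904
β = Cov / Var = 6.3280 / 10.8904 = 0.5811

0.58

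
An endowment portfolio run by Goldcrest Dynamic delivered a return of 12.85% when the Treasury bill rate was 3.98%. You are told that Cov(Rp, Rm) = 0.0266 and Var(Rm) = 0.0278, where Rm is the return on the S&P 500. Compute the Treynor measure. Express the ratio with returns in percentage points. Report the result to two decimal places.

9.27

β = Cov / Var = 0.0266 / 0.0278 = 0.9568
Treynor = (Rp − Rf) / β = (12.85% − 3.98%) / 0.9568 = 8.87 / 0.9568 = 9.2705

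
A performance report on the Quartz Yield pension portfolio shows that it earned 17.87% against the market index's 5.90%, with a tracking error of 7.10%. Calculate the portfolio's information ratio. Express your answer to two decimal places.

1.69

IR = (Rp − Rb) / TE = (17.87% − 5.90%) / 7.10% = 11.97% / 7.10% = 1.6859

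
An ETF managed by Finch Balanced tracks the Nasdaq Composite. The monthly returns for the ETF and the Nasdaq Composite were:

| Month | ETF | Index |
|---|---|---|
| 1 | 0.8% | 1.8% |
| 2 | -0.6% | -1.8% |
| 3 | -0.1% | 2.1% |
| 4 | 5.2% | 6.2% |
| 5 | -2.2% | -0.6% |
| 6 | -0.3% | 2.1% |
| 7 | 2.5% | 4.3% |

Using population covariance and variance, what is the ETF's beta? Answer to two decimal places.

r̄p = 0.7571%,  r̄m = 2.0143%
Cov = Σ(rp − r̄p)(rm − r̄m) / 7 = 5.0449
Var(rm) = Σ(rm − r̄m)² / 7 = 6.3127
β = Cov / Var = 5.0449 / 6.3127 = 0.7992

0.80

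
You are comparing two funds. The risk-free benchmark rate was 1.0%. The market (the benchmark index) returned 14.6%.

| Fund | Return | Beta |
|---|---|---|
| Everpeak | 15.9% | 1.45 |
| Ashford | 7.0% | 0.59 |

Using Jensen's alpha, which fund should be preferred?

Everpeak: α = 15.9% − [1.0% + 1.45 × (14.6% − 1.0%)] = -4.820
Ashford: α = 7.0% − [1.0% + 0.59 × (14.6% − 1.0%)] = -2.024
Highest: Ashford (-2.024).

Ashford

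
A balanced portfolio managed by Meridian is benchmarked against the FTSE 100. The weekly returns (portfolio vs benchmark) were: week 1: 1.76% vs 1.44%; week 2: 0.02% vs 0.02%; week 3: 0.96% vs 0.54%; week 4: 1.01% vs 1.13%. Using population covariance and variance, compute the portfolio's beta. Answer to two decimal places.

r̄p = 0.9375%,  r̄m = 0.7825%
Cov = Σ(rp − r̄p)(rm − r̄m) / 4 = 0.3150
Var(rm) = Σ(rm − r̄m)² / 4 = 0.2983
β = Cov / Var = 0.3150 / 0.2983 = 1.0560

1.06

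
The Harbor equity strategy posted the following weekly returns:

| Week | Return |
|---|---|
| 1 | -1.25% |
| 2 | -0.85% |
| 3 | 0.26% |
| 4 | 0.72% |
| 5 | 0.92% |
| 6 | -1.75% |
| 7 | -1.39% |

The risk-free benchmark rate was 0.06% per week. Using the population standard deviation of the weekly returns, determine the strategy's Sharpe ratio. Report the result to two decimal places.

r̄ = (-1.25 − 0.85 + 0.26 + 0.72 + 0.92 − 1.75 − 1.39) / 7 = -3.340 / 7 = -0.4771%
Σ(r − r̄)² = (-1.25 − (-0.4771))² + (-0.85 − (-0.4771))² + (0.26 − (-0.4771))² + … = 7.1183
σ = √[7.1183 / 7] = 1.0084%
Sharpe = (r̄ − rf) / σ = (-0.4771 − 0.06) / 1.0084 = -0.5371 / 1.0084 = -0.5326

-0.53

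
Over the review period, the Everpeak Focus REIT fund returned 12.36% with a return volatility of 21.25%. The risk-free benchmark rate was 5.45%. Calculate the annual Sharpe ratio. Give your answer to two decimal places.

Sharpe = (Rp − Rf) / σp = (12.36% − 5.45%) / 21.25% = 6.91% / 21.25% = 0.3252

0.33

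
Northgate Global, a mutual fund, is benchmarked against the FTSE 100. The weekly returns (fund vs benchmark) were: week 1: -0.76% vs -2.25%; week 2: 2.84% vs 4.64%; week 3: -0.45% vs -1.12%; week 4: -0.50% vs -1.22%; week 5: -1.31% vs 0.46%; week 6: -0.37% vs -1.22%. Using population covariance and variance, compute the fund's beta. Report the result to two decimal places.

0.51

r̄p = -0.0917%,  r̄m = -0.1183%
Cov = Σ(rp − r̄p)(rm − r̄m) / 6 = 2.6309
Var(rm) = Σ(rm − r̄m)² / 6 = 5.1585
β = Cov / Var = 2.6309 / 5.1585 = 0.5100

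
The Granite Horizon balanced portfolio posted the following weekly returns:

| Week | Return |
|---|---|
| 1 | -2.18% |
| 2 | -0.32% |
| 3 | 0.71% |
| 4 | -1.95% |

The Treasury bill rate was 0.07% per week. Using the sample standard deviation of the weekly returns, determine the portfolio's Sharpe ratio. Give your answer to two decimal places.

-0.73

r̄ = (-2.18 − 0.32 + 0.71 − 1.95) / 4 = -3.740 / 4 = -0.9350%
Sample std dev = √[5.6645 / 3] = 1.3741%
Sharpe = (r̄ − rf) / σ = (-0.9350 − 0.07) / 1.3741 = -1.0050 / 1.3741 = -0.7314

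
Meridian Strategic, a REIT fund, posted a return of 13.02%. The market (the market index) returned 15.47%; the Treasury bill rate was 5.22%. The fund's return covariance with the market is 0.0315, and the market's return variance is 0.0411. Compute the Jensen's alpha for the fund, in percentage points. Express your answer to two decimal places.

-0.06

β = Cov / Var = 0.0315 / 0.0411 = 0.7664
E[R] = Rf + β(Rm − Rf) = 5.22% + 0.7664 × (15.47% − 5.22%) = 13.0756%
α = Rp − E[R] = 13.02% − 13.0756% = -0.0556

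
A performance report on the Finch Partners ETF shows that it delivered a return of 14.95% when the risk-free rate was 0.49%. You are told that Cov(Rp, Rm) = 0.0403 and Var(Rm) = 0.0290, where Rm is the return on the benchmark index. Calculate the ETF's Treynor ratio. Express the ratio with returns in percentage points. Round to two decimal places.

β = Cov / Var = 0.0403 / 0.0290 = 1.3897
Treynor = (Rp − Rf) / β = (14.95% − 0.49%) / 1.3897 = 14.46 / 1.3897 = 10.4051

10.41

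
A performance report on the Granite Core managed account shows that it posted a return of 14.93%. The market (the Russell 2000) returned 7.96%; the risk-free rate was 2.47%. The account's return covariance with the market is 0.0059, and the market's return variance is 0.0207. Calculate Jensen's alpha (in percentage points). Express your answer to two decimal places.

10.90

β = Cov / Var = 0.0059 / 0.0207 = 0.2850
E[R] = Rf + β(Rm − Rf) = 2.47% + 0.2850 × (7.96% − 2.47%) = 4.0347%
α = Rp − E[R] = 14.93% − 4.0347% = 10.8953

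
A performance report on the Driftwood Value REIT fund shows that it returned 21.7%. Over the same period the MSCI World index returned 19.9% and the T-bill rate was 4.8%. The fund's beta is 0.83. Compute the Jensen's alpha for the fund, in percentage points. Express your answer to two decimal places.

4.37

CAPM expected return = Rf + β(Rm − Rf) = 4.8% + 0.83 × (19.9% − 4.8%) = 4.8 + 0.83 × 15.10 = 17.3330%
Jensen's α = Rp − E[R] = 21.7% − 17.3330% = 4.3670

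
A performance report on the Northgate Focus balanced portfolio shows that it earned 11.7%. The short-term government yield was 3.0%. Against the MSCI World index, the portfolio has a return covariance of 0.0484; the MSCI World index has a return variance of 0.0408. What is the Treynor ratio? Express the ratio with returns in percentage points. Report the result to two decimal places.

7.33

β = Cov / Var = 0.0484 / 0.0408 = 1.1863
Treynor = (Rp − Rf) / β = (11.7% − 3.0%) / 1.1863 = 8.70 / 1.1863 = 7.3337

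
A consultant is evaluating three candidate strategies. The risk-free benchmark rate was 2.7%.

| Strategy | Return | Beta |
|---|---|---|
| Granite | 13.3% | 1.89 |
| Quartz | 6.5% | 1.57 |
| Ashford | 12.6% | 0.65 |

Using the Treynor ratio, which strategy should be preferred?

Ashford

Granite: Treynor = (13.3% − 2.7%) / 1.89 = 5.608
Quartz: Treynor = (6.5% − 2.7%) / 1.57 = 2.420
Ashford: Treynor = (12.6% − 2.7%) / 0.65 = 15.231
Highest: Ashford (15.231).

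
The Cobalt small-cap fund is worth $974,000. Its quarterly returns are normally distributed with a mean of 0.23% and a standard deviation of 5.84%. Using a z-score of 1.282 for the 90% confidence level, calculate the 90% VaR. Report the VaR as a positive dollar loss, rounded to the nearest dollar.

$70,682

Return at the 90% tail: μ − z·σ = 0.23% − 1.282 × 5.84% = 0.23 − 7.48688 = -7.25688%
VaR = −(-7.25688%) × $974,000 = 7.25688% × $974,000 = $70,682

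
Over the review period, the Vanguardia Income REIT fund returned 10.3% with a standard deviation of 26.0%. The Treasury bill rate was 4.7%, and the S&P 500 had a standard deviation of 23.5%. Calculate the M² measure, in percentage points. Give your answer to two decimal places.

Sharpe = (Rp − Rf) / σp = (10.3% − 4.7%) / 26.0% = 0.2154
M² = Rf + Sharpe × σm = 4.7% + 0.2154 × 23.5% = 9.7619%

9.76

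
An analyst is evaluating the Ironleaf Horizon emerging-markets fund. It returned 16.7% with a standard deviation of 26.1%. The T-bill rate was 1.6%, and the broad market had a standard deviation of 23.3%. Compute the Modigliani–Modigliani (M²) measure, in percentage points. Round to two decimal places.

15.08

Sharpe = (Rp − Rf) / σp = (16.7% − 1.6%) / 26.1% = 0.5785
M² = Rf + Sharpe × σm = 1.6% + 0.5785 × 23.3% = 15.0791%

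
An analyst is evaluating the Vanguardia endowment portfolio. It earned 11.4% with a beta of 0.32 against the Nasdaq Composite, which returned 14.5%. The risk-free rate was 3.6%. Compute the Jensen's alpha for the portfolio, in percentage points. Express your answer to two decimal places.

CAPM expected return = Rf + β(Rm − Rf) = 3.6% + 0.32 × (14.5% − 3.6%) = 3.6 + 0.32 × 10.90 = 7.0880%
Jensen's α = Rp − E[R] = 11.4% − 7.0880% = 4.3120

4.31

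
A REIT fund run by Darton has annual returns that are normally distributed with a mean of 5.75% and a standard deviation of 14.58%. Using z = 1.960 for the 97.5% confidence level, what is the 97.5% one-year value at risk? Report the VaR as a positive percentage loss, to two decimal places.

22.83

VaR (as % loss) = −(μ − z·σ) = −(5.75% − 1.960 × 14.58%) = −(-22.8268%) = 22.8268%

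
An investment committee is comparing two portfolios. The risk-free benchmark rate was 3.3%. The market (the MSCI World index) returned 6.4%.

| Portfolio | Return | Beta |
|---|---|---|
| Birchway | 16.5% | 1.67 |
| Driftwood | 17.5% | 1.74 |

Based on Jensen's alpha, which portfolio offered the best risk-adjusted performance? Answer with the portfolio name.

Driftwood

Birchway: α = 16.5% − [3.3% + 1.67 × (6.4% − 3.3%)] = 8.023
Driftwood: α = 17.5% − [3.3% + 1.74 × (6.4% − 3.3%)] = 8.806
Highest: Driftwood (8.806).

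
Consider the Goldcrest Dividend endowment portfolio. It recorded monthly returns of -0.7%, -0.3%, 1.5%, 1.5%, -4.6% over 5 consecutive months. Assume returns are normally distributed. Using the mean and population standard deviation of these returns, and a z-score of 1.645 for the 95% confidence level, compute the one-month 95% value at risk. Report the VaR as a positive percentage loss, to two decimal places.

r̄ = (-0.7 − 0.3 + 1.5 + 1.5 − 4.6) / 5 = -0.5200%
Population σ = √[Σ(r − r̄)² / 5] = √[24.8880 / 5] = √4.9776 = 2.2311%
VaR = −(r̄ − z·σ) = −(-0.5200 − 1.645 × 2.2311) = −(-4.1902) = 4.1902%

4.19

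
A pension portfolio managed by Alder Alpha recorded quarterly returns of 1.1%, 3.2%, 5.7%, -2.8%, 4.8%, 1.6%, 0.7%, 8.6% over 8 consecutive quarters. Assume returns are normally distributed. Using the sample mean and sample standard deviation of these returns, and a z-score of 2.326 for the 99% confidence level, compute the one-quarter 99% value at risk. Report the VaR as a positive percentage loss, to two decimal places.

Mean return μ = 22.90 / 8 = 2.8625%
Sample σ = √[Σ(r − μ)² / 7] = √[86.2788 / 7] = √12.3255 = 3.5108%
VaR = −(μ − z·σ) = −(2.8625 − 2.326 × 3.5108) = −(-5.3036) = 5.3036%

5.30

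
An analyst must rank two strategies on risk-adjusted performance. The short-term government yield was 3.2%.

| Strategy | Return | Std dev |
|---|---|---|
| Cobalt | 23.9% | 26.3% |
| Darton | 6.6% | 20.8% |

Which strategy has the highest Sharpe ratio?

Cobalt: Sharpe ratio = (23.9% − 3.2%) / 26.3% = 0.787
Darton: Sharpe ratio = (6.6% − 3.2%) / 20.8% = 0.163
Highest: Cobalt (0.787).

Cobalt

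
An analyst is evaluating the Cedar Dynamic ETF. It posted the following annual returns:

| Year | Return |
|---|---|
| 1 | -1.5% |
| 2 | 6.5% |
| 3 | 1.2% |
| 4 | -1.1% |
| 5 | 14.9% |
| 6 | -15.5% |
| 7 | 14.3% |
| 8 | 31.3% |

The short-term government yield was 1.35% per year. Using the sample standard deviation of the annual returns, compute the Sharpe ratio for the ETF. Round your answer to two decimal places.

0.35

r̄ = (-1.5 + 6.5 + 1.2 − 1.1 + 14.9 − 15.5 + 14.3 + 31.3) / 8 = 6.2625%
Σ(r − r̄)² = (-1.5 − 6.2625)² + (6.5 − 6.2625)² + … = 1379.8388
σ = √[1379.8388 / 7] = 14.0399%
Sharpe = (r̄ − rf) / σ = (6.2625 − 1.35) / 14.0399 = 4.9125 / 14.0399 = 0.3499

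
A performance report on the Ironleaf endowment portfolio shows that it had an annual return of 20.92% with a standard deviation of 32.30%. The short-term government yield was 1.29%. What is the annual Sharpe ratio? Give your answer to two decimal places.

0.61

Sharpe = (Rp − Rf) / σp = (20.92% − 1.29%) / 32.30% = 19.63% / 32.30% = 0.6077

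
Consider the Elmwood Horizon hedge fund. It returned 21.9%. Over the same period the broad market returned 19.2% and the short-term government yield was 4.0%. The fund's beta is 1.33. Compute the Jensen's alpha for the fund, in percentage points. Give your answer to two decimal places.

CAPM expected return = Rf + β(Rm − Rf) = 4.0% + 1.33 × (19.2% − 4.0%) = 4 + 1.33 × 15.20 = 24.2160%
Jensen's α = Rp − E[R] = 21.9% − 24.2160% = -2.3160

-2.32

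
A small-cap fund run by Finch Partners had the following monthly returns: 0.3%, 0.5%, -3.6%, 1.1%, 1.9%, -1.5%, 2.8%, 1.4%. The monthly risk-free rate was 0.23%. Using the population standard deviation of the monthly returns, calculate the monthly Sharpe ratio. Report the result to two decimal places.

μ = (0.3 + 0.5 − 3.6 + 1.1 + 1.9 − 1.5 + 2.8 + 1.4) / 8 = 2.90 / 8 = 0.3625%
Σ(r − μ)² = (0.3 − 0.3625)² + (0.5 − 0.3625)² + … = 29.1188
population σ = √(29.1188 / 8) = √3.6399 = 1.9079%
Sharpe = (μ − rf) / σ = (0.3625 − 0.23) / 1.9079 = 0.1325 / 1.9079 = 0.0694

0.07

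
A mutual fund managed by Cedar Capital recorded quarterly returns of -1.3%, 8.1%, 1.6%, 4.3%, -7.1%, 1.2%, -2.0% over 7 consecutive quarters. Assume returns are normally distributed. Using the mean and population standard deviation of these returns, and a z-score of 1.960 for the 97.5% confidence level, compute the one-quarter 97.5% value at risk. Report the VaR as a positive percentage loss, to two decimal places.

8.11

μ = (-1.3 + 8.1 + 1.6 + 4.3 − 7.1 + 1.2 − 2) / 7 = 4.80 / 7 = 0.6857%
Σ(r − μ)² = 140.9086; population σ = √(140.9086/7) = 4.4866%
VaR = −(μ − z·σ) = −(0.6857 − 1.960 × 4.4866) = −(-8.1080) = 8.1080%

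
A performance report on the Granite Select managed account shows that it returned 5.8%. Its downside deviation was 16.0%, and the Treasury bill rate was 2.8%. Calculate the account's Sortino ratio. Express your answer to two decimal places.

Sortino = (Rp − Rf) / σd = (5.8% − 2.8%) / 16.0% = 3.00% / 16.0% = 0.1875

0.19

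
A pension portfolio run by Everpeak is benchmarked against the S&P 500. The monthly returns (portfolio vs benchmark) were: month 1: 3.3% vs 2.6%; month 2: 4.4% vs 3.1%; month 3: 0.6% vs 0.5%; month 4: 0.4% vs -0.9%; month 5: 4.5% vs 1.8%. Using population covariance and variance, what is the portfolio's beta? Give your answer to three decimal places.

1.088

r̄p = 2.6400%,  r̄m = 1.4200%
Cov = Σ(rp − r̄p)(rm − r̄m) / 5 = 2.3032
Var(rm) = Σ(rm − r̄m)² / 5 = 2.1176
β = Cov / Var = 2.3032 / 2.1176 = 1.0876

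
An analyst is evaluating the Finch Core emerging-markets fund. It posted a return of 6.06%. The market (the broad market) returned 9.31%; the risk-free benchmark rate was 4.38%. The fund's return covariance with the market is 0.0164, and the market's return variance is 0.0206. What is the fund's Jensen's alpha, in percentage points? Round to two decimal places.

β = Cov / Var = 0.0164 / 0.0206 = 0.7961
E[R] = Rf + β(Rm − Rf) = 4.38% + 0.7961 × (9.31% − 4.38%) = 8.3048%
α = Rp − E[R] = 6.06% − 8.3048% = -2.2448

-2.24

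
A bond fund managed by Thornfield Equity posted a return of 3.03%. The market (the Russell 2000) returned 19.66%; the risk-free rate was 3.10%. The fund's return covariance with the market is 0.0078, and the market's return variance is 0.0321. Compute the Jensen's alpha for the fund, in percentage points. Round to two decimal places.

-4.09

β = Cov / Var = 0.0078 / 0.0321 = 0.2430
E[R] = Rf + β(Rm − Rf) = 3.10% + 0.2430 × (19.66% − 3.10%) = 7.1241%
α = Rp − E[R] = 3.03% − 7.1241% = -4.0941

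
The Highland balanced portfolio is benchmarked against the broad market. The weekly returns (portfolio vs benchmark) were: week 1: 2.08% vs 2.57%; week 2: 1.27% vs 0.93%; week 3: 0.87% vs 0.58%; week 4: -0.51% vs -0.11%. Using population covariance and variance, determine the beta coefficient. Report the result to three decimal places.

0.878

r̄p = 0.9275%,  r̄m = 0.9925%
Cov = Σ(rp − r̄p)(rm − r̄m) / 4 = 0.8513
Var(rm) = Σ(rm − r̄m)² / 4 = 0.9695
β = Cov / Var = 0.8513 / 0.9695 = 0.8781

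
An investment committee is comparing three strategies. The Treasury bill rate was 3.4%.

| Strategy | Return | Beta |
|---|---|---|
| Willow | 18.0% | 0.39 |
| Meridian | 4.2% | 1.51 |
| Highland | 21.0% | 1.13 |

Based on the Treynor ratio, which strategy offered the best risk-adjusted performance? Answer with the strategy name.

Willow

Willow: Treynor = (18.0% − 3.4%) / 0.39 = 37.436
Meridian: Treynor = (4.2% − 3.4%) / 1.51 = 0.530
Highland: Treynor = (21.0% − 3.4%) / 1.13 = 15.575
Highest: Willow (37.436).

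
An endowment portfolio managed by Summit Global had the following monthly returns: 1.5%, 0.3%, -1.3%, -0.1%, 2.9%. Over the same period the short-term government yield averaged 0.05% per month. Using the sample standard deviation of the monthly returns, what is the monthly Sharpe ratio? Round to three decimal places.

r̄ = (1.5 + 0.3 − 1.3 − 0.1 + 2.9) / 5 = 0.6600%
Σ(r − r̄)² = (1.5 − 0.6600)² + (0.3 − 0.6600)² + (-1.3 − 0.6600)² + … = 10.2720
sample σ = √(10.2720 / 4) = √2.5680 = 1.6025%
Sharpe = (r̄ − rf) / σ = (0.6600 − 0.05) / 1.6025 = 0.6100 / 1.6025 = 0.3807

0.381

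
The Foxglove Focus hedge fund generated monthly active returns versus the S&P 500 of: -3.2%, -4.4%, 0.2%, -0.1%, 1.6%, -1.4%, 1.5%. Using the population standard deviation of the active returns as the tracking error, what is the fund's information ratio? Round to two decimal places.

Mean return r̄ = -5.80 / 7 = -0.8286%
Σ(r − r̄)² = 31.6143; population σ = √(31.6143/7) = 2.1252%
IR = r̄ / tracking error = -0.8286 / 2.1252 = -0.3899

-0.39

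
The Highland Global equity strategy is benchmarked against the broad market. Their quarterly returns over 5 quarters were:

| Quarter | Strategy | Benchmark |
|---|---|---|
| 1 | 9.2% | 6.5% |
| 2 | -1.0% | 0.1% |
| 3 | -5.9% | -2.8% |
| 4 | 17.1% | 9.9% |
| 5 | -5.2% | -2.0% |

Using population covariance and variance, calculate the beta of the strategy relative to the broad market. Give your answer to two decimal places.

1.79

r̄p = 2.8400%,  r̄m = 2.3400%
Cov = Σ(rp − r̄p)(rm − r̄m) / 5 = 44.5364
Var(rm) = Σ(rm − r̄m)² / 5 = 24.9464
β = Cov / Var = 44.5364 / 24.9464 = 1.7853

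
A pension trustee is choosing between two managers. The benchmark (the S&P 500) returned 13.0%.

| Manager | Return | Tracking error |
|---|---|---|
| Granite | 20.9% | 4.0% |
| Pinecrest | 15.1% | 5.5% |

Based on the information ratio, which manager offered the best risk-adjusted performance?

Granite: IR = (20.9% − 13.0%) / 4.0% = 1.975
Pinecrest: IR = (15.1% − 13.0%) / 5.5% = 0.382
Highest: Granite (1.975).

Granite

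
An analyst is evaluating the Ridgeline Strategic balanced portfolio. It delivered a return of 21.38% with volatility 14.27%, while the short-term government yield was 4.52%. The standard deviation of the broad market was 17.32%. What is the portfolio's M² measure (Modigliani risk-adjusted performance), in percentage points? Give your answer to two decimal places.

24.98

Sharpe = (Rp − Rf) / σp = (21.38% − 4.52%) / 14.27% = 1.1815
M² = Rf + Sharpe × σm = 4.52% + 1.1815 × 17.32% = 24.9836%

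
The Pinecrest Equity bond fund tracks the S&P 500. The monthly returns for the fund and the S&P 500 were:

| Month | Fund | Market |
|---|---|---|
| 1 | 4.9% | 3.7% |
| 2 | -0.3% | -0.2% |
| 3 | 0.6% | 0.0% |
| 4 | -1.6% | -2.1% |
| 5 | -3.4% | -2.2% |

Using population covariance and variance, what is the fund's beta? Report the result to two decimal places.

1.27

r̄p = 0.0400%,  r̄m = -0.1600%
Cov = Σ(rp − r̄p)(rm − r̄m) / 5 = 5.8124
Var(rm) = Σ(rm − r̄m)² / 5 = 4.5704
β = Cov / Var = 5.8124 / 4.5704 = 1.2717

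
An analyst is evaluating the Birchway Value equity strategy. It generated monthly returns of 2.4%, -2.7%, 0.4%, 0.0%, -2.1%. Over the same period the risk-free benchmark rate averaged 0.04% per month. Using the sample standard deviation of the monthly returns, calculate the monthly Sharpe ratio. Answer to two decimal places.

μ = (2.4 − 2.7 + 0.4 + 0 − 2.1) / 5 = -0.4000%
Σ(r − μ)² = (2.4 − (-0.4000))² + (-2.7 − (-0.4000))² + (0.4 − (-0.4000))² + … = 16.8200
σ = √[16.8200 / 4] = 2.0506%
Sharpe = (μ − rf) / σ = (-0.4000 − 0.04) / 2.0506 = -0.4400 / 2.0506 = -0.2146

-0.21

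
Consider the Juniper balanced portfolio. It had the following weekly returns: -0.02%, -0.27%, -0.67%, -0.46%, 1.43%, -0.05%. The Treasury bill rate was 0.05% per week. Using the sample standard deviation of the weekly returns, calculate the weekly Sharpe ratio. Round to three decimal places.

-0.076

Mean return μ = -0.040 / 6 = -0.0067%
Σ(r − μ)² = (-0.02 − (-0.0067))² + (-0.27 − (-0.0067))² + (-0.67 − (-0.0067))² + … = 2.7809
sample σ = √(2.7809 / 5) = √0.5562 = 0.7458%
Sharpe = (μ − rf) / σ = (-0.0067 − 0.05) / 0.7458 = -0.0567 / 0.7458 = -0.0760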